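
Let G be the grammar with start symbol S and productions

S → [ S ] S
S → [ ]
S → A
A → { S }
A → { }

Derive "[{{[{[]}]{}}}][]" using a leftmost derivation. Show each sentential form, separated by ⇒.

S ⇒ [S]S ⇒ [A]S ⇒ [{S}]S ⇒ [{A}]S ⇒ [{{S}}]S ⇒ [{{[S]S}}]S ⇒ [{{[A]S}}]S ⇒ [{{[{S}]S}}]S ⇒ [{{[{[]}]S}}]S ⇒ [{{[{[]}]A}}]S ⇒ [{{[{[]}]{}}}]S ⇒ [{{[{[]}]{}}}][]

S ⇒ [S]S   [S → [ S ] S]
[S]S ⇒ [A]S   [S → A]
[A]S ⇒ [{S}]S   [A → { S }]
[{S}]S ⇒ [{A}]S   [S → A]
[{A}]S ⇒ [{{S}}]S   [A → { S }]
[{{S}}]S ⇒ [{{[S]S}}]S   [S → [ S ] S]
[{{[S]S}}]S ⇒ [{{[A]S}}]S   [S → A]
[{{[A]S}}]S ⇒ [{{[{S}]S}}]S   [A → { S }]
[{{[{S}]S}}]S ⇒ [{{[{[]}]S}}]S   [S → [ ]]
[{{[{[]}]S}}]S ⇒ [{{[{[]}]A}}]S   [S → A]
[{{[{[]}]A}}]S ⇒ [{{[{[]}]{}}}]S   [A → { }]
[{{[{[]}]{}}}]S ⇒ [{{[{[]}]{}}}][]   [S → [ ]]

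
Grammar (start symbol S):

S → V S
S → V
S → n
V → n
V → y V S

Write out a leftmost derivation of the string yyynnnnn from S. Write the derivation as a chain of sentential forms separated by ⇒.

S ⇒ VS   [S → V S]
VS ⇒ yVSS   [V → y V S]
yVSS ⇒ yyVSSS   [V → y V S]
yyVSSS ⇒ yyyVSSSS   [V → y V S]
yyyVSSSS ⇒ yyynSSSS   [V → n]
yyynSSSS ⇒ yyynnSSS   [S → n]
yyynnSSS ⇒ yyynnnSS   [S → n]
yyynnnSS ⇒ yyynnnnS   [S → n]
yyynnnnS ⇒ yyynnnnn   [S → n]

S⇒VS⇒yVSS⇒yyVSSS⇒yyyVSSSS⇒yyynSSSS⇒yyynnSSS⇒yyynnnSS⇒yyynnnnS⇒yyynnnnn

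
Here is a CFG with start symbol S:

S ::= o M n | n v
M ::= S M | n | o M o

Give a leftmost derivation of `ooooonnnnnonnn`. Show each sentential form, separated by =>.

S => oMn   [S ::= o M n]
oMn => oSMn   [M ::= S M]
oSMn => ooMnMn   [S ::= o M n]
ooMnMn => oooMonMn   [M ::= o M o]
oooMonMn => oooSMonMn   [M ::= S M]
oooSMonMn => ooooMnMonMn   [S ::= o M n]
ooooMnMonMn => ooooSMnMonMn   [M ::= S M]
ooooSMnMonMn => oooooMnMnMonMn   [S ::= o M n]
oooooMnMnMonMn => ooooonnMnMonMn   [M ::= n]
ooooonnMnMonMn => ooooonnnnMonMn   [M ::= n]
ooooonnnnMonMn => ooooonnnnnonMn   [M ::= n]
ooooonnnnnonMn => ooooonnnnnonnn   [M ::= n]

S=>oMn=>oSMn=>ooMnMn=>oooMonMn=>oooSMonMn=>ooooMnMonMn=>ooooSMnMonMn=>oooooMnMnMonMn=>ooooonnMnMonMn=>ooooonnnnMonMn=>ooooonnnnnonMn=>ooooonnnnnonnn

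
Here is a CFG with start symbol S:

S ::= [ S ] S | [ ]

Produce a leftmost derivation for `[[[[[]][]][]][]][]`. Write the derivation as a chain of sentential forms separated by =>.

S=>[S]S=>[[S]S]S=>[[[S]S]S]S=>[[[[S]S]S]S]S=>[[[[[]]S]S]S]S=>[[[[[]][]]S]S]S=>[[[[[]][]][]]S]S=>[[[[[]][]][]][]]S=>[[[[[]][]][]][]][]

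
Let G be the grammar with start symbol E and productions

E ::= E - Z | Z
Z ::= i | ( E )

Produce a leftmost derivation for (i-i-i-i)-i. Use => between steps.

E=>E-Z=>Z-Z=>(E)-Z=>(E-Z)-Z=>(E-Z-Z)-Z=>(E-Z-Z-Z)-Z=>(Z-Z-Z-Z)-Z=>(i-Z-Z-Z)-Z=>(i-i-Z-Z)-Z=>(i-i-i-Z)-Z=>(i-i-i-i)-Z=>(i-i-i-i)-i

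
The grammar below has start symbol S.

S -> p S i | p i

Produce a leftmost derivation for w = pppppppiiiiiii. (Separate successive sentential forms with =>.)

S => pSi => ppSii => pppSiii => ppppSiiii => pppppSiiiii => ppppppSiiiiii => pppppppiiiiiii

S => pSi   [S -> p S i]
pSi => ppSii   [S -> p S i]
ppSii => pppSiii   [S -> p S i]
pppSiii => ppppSiiii   [S -> p S i]
ppppSiiii => pppppSiiiii   [S -> p S i]
pppppSiiiii => ppppppSiiiiii   [S -> p S i]
ppppppSiiiiii => pppppppiiiiiii   [S -> p i]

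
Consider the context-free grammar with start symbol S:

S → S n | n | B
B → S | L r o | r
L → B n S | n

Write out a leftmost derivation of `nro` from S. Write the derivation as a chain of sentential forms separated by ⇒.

S⇒B⇒Lro⇒nro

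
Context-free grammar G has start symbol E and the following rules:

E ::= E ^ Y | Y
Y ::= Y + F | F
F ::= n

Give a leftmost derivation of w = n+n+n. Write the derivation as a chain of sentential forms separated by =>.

E => Y => Y+F => Y+F+F => F+F+F => n+F+F => n+n+F => n+n+n

E => Y   [E ::= Y]
Y => Y+F   [Y ::= Y + F]
Y+F => Y+F+F   [Y ::= Y + F]
Y+F+F => F+F+F   [Y ::= F]
F+F+F => n+F+F   [F ::= n]
n+F+F => n+n+F   [F ::= n]
n+n+F => n+n+n   [F ::= n]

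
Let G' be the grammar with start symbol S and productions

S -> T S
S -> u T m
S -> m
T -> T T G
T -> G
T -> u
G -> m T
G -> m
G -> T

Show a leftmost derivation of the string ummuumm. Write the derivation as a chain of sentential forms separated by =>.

S => uTm   [S -> u T m]
uTm => uGm   [T -> G]
uGm => umTm   [G -> m T]
umTm => umTTGm   [T -> T T G]
umTTGm => umGTGm   [T -> G]
umGTGm => ummTTGm   [G -> m T]
ummTTGm => ummuTGm   [T -> u]
ummuTGm => ummuuGm   [T -> u]
ummuuGm => ummuumm   [G -> m]

S=>uTm=>uGm=>umTm=>umTTGm=>umGTGm=>ummTTGm=>ummuTGm=>ummuuGm=>ummuumm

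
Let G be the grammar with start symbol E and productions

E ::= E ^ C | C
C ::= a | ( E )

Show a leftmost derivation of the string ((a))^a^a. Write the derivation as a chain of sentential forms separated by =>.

E => E^C => E^C^C => C^C^C => (E)^C^C => (C)^C^C => ((E))^C^C => ((C))^C^C => ((a))^C^C => ((a))^a^C => ((a))^a^a

E => E^C   [E ::= E ^ C]
E^C => E^C^C   [E ::= E ^ C]
E^C^C => C^C^C   [E ::= C]
C^C^C => (E)^C^C   [C ::= ( E )]
(E)^C^C => (C)^C^C   [E ::= C]
(C)^C^C => ((E))^C^C   [C ::= ( E )]
((E))^C^C => ((C))^C^C   [E ::= C]
((C))^C^C => ((a))^C^C   [C ::= a]
((a))^C^C => ((a))^a^C   [C ::= a]
((a))^a^C => ((a))^a^a   [C ::= a]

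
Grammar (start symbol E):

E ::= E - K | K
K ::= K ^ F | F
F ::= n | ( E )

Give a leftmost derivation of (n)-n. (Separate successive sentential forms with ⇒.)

E ⇒ E-K ⇒ K-K ⇒ F-K ⇒ (E)-K ⇒ (K)-K ⇒ (F)-K ⇒ (n)-K ⇒ (n)-F ⇒ (n)-n

E ⇒ E-K   [E ::= E - K]
E-K ⇒ K-K   [E ::= K]
K-K ⇒ F-K   [K ::= F]
F-K ⇒ (E)-K   [F ::= ( E )]
(E)-K ⇒ (K)-K   [E ::= K]
(K)-K ⇒ (F)-K   [K ::= F]
(F)-K ⇒ (n)-K   [F ::= n]
(n)-K ⇒ (n)-F   [K ::= F]
(n)-F ⇒ (n)-n   [F ::= n]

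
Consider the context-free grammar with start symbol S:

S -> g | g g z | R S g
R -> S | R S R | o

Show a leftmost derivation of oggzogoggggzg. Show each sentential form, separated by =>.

S => RSg   [S -> R S g]
RSg => SSg   [R -> S]
SSg => RSgSg   [S -> R S g]
RSgSg => RSRSgSg   [R -> R S R]
RSRSgSg => RSRSRSgSg   [R -> R S R]
RSRSRSgSg => oSRSRSgSg   [R -> o]
oSRSRSgSg => oggzRSRSgSg   [S -> g g z]
oggzRSRSgSg => oggzoSRSgSg   [R -> o]
oggzoSRSgSg => oggzogRSgSg   [S -> g]
oggzogRSgSg => oggzogoSgSg   [R -> o]
oggzogoSgSg => oggzogoggSg   [S -> g]
oggzogoggSg => oggzogoggggzg   [S -> g g z]

S => RSg => SSg => RSgSg => RSRSgSg => RSRSRSgSg => oSRSRSgSg => oggzRSRSgSg => oggzoSRSgSg => oggzogRSgSg => oggzogoSgSg => oggzogoggSg => oggzogoggggzg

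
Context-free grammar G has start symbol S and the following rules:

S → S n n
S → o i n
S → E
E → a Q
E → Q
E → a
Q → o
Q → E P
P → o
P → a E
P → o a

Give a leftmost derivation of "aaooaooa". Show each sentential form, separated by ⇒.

S ⇒ E ⇒ Q ⇒ EP ⇒ aQP ⇒ aEPP ⇒ aQPP ⇒ aEPPP ⇒ aaQPPP ⇒ aaoPPP ⇒ aaooaPP ⇒ aaooaoP ⇒ aaooaooa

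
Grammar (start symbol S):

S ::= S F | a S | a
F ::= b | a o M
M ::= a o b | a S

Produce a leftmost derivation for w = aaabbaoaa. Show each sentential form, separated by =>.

S => SF   [S ::= S F]
SF => SFF   [S ::= S F]
SFF => aSFF   [S ::= a S]
aSFF => aaSFF   [S ::= a S]
aaSFF => aaSFFF   [S ::= S F]
aaSFFF => aaaFFF   [S ::= a]
aaaFFF => aaabFF   [F ::= b]
aaabFF => aaabbF   [F ::= b]
aaabbF => aaabbaoM   [F ::= a o M]
aaabbaoM => aaabbaoaS   [M ::= a S]
aaabbaoaS => aaabbaoaa   [S ::= a]

S => SF => SFF => aSFF => aaSFF => aaSFFF => aaaFFF => aaabFF => aaabbF => aaabbaoM => aaabbaoaS => aaabbaoaa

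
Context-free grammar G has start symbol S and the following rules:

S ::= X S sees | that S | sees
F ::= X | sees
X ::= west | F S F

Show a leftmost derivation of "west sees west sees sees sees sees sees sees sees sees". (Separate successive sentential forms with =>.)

S => X S sees   [S ::= X S sees]
X S sees => west S sees   [X ::= west]
west S sees => west X S sees sees   [S ::= X S sees]
west X S sees sees => west F S F S sees sees   [X ::= F S F]
west F S F S sees sees => west sees S F S sees sees   [F ::= sees]
west sees S F S sees sees => west sees X S sees F S sees sees   [S ::= X S sees]
west sees X S sees F S sees sees => west sees F S F S sees F S sees sees   [X ::= F S F]
west sees F S F S sees F S sees sees => west sees X S F S sees F S sees sees   [F ::= X]
west sees X S F S sees F S sees sees => west sees west S F S sees F S sees sees   [X ::= west]
west sees west S F S sees F S sees sees => west sees west sees F S sees F S sees sees   [S ::= sees]
west sees west sees F S sees F S sees sees => west sees west sees sees S sees F S sees sees   [F ::= sees]
west sees west sees sees S sees F S sees sees => west sees west sees sees sees sees F S sees sees   [S ::= sees]
west sees west sees sees sees sees F S sees sees => west sees west sees sees sees sees sees S sees sees   [F ::= sees]
west sees west sees sees sees sees sees S sees sees => west sees west sees sees sees sees sees sees sees sees   [S ::= sees]

S => X S sees => west S sees => west X S sees sees => west F S F S sees sees => west sees S F S sees sees => west sees X S sees F S sees sees => west sees F S F S sees F S sees sees => west sees X S F S sees F S sees sees => west sees west S F S sees F S sees sees => west sees west sees F S sees F S sees sees => west sees west sees sees S sees F S sees sees => west sees west sees sees sees sees F S sees sees => west sees west sees sees sees sees sees S sees sees => west sees west sees sees sees sees sees sees sees sees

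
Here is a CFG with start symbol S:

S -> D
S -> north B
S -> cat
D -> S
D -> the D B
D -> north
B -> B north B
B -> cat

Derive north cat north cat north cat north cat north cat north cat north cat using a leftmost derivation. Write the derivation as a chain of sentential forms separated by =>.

S => north B   [S -> north B]
north B => north B north B   [B -> B north B]
north B north B => north B north B north B   [B -> B north B]
north B north B north B => north B north B north B north B   [B -> B north B]
north B north B north B north B => north cat north B north B north B   [B -> cat]
north cat north B north B north B => north cat north B north B north B north B   [B -> B north B]
north cat north B north B north B north B => north cat north cat north B north B north B   [B -> cat]
north cat north cat north B north B north B => north cat north cat north B north B north B north B   [B -> B north B]
north cat north cat north B north B north B north B => north cat north cat north B north B north B north B north B   [B -> B north B]
north cat north cat north B north B north B north B north B => north cat north cat north cat north B north B north B north B   [B -> cat]
north cat north cat north cat north B north B north B north B => north cat north cat north cat north cat north B north B north B   [B -> cat]
north cat north cat north cat north cat north B north B north B => north cat north cat north cat north cat north cat north B north B   [B -> cat]
north cat north cat north cat north cat north cat north B north B => north cat north cat north cat north cat north cat north cat north B   [B -> cat]
north cat north cat north cat north cat north cat north cat north B => north cat north cat north cat north cat north cat north cat north cat   [B -> cat]

S => north B => north B north B => north B north B north B => north B north B north B north B => north cat north B north B north B => north cat north B north B north B north B => north cat north cat north B north B north B => north cat north cat north B north B north B north B => north cat north cat north B north B north B north B north B => north cat north cat north cat north B north B north B north B => north cat north cat north cat north cat north B north B north B => north cat north cat north cat north cat north cat north B north B => north cat north cat north cat north cat north cat north cat north B => north cat north cat north cat north cat north cat north cat north cat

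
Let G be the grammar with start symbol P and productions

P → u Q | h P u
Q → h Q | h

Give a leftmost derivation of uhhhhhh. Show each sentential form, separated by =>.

P => uQ   [P → u Q]
uQ => uhQ   [Q → h Q]
uhQ => uhhQ   [Q → h Q]
uhhQ => uhhhQ   [Q → h Q]
uhhhQ => uhhhhQ   [Q → h Q]
uhhhhQ => uhhhhhQ   [Q → h Q]
uhhhhhQ => uhhhhhh   [Q → h]

P=>uQ=>uhQ=>uhhQ=>uhhhQ=>uhhhhQ=>uhhhhhQ=>uhhhhhh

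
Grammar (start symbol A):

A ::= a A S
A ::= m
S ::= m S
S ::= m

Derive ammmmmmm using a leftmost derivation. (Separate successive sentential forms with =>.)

A => aAS => amS => ammS => ammmS => ammmmS => ammmmmS => ammmmmmS => ammmmmmm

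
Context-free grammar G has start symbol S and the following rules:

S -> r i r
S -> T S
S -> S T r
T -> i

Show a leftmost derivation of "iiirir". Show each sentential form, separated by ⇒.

S⇒TS⇒iS⇒iTS⇒iiS⇒iiTS⇒iiiS⇒iiirir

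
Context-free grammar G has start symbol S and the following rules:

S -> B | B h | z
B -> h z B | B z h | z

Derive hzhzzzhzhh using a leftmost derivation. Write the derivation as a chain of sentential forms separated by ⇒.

S ⇒ Bh   [S -> B h]
Bh ⇒ Bzhh   [B -> B z h]
Bzhh ⇒ Bzhzhh   [B -> B z h]
Bzhzhh ⇒ hzBzhzhh   [B -> h z B]
hzBzhzhh ⇒ hzhzBzhzhh   [B -> h z B]
hzhzBzhzhh ⇒ hzhzzzhzhh   [B -> z]

S⇒Bh⇒Bzhh⇒Bzhzhh⇒hzBzhzhh⇒hzhzBzhzhh⇒hzhzzzhzhh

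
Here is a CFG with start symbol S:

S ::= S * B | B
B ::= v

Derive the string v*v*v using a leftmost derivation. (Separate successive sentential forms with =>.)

S => S*B => S*B*B => B*B*B => v*B*B => v*v*B => v*v*v

S => S*B   [S ::= S * B]
S*B => S*B*B   [S ::= S * B]
S*B*B => B*B*B   [S ::= B]
B*B*B => v*B*B   [B ::= v]
v*B*B => v*v*B   [B ::= v]
v*v*B => v*v*v   [B ::= v]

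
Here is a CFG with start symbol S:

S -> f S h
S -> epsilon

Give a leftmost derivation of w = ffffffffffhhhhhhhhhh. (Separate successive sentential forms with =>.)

S=>fSh=>ffShh=>fffShhh=>ffffShhhh=>fffffShhhhh=>ffffffShhhhhh=>fffffffShhhhhhh=>ffffffffShhhhhhhh=>fffffffffShhhhhhhhh=>ffffffffffShhhhhhhhhh=>ffffffffffhhhhhhhhhh

S => fSh   [S -> f S h]
fSh => ffShh   [S -> f S h]
ffShh => fffShhh   [S -> f S h]
fffShhh => ffffShhhh   [S -> f S h]
ffffShhhh => fffffShhhhh   [S -> f S h]
fffffShhhhh => ffffffShhhhhh   [S -> f S h]
ffffffShhhhhh => fffffffShhhhhhh   [S -> f S h]
fffffffShhhhhhh => ffffffffShhhhhhhh   [S -> f S h]
ffffffffShhhhhhhh => fffffffffShhhhhhhhh   [S -> f S h]
fffffffffShhhhhhhhh => ffffffffffShhhhhhhhhh   [S -> f S h]
ffffffffffShhhhhhhhhh => ffffffffffhhhhhhhhhh   [S -> epsilon]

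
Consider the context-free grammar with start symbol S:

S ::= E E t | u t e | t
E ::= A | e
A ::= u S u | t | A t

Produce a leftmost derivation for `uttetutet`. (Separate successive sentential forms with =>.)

S=>EEt=>AEt=>AtEt=>uSutEt=>uEEtutEt=>uAEtutEt=>uAtEtutEt=>uttEtutEt=>uttetutEt=>uttetutet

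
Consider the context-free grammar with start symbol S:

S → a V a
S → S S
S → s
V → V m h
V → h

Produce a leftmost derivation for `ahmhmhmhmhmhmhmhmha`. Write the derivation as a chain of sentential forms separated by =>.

S => aVa => aVmha => aVmhmha => aVmhmhmha => aVmhmhmhmha => aVmhmhmhmhmha => aVmhmhmhmhmhmha => aVmhmhmhmhmhmhmha => aVmhmhmhmhmhmhmhmha => ahmhmhmhmhmhmhmhmha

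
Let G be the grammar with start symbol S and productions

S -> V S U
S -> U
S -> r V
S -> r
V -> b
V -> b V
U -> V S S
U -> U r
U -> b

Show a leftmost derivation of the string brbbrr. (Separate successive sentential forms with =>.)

S=>VSU=>bSU=>brVU=>brbU=>brbUr=>brbUrr=>brbbrr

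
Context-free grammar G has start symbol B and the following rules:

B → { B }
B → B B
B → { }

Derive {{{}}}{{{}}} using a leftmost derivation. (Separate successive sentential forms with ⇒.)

B ⇒ BB   [B → B B]
BB ⇒ {B}B   [B → { B }]
{B}B ⇒ {{B}}B   [B → { B }]
{{B}}B ⇒ {{{}}}B   [B → { }]
{{{}}}B ⇒ {{{}}}{B}   [B → { B }]
{{{}}}{B} ⇒ {{{}}}{{B}}   [B → { B }]
{{{}}}{{B}} ⇒ {{{}}}{{{}}}   [B → { }]

B ⇒ BB ⇒ {B}B ⇒ {{B}}B ⇒ {{{}}}B ⇒ {{{}}}{B} ⇒ {{{}}}{{B}} ⇒ {{{}}}{{{}}}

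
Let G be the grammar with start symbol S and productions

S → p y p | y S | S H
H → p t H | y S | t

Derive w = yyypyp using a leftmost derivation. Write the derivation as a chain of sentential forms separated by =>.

S => yS   [S → y S]
yS => yyS   [S → y S]
yyS => yyyS   [S → y S]
yyyS => yyypyp   [S → p y p]

S => yS => yyS => yyyS => yyypyp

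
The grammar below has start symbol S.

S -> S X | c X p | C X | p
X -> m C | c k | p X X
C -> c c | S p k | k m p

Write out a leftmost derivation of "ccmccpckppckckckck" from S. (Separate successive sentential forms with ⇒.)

S⇒SX⇒SXX⇒CXXX⇒ccXXX⇒ccmCXX⇒ccmccXX⇒ccmccpXXX⇒ccmccpckXX⇒ccmccpckpXXX⇒ccmccpckppXXXX⇒ccmccpckppckXXX⇒ccmccpckppckckXX⇒ccmccpckppckckckX⇒ccmccpckppckckckck

S ⇒ SX   [S -> S X]
SX ⇒ SXX   [S -> S X]
SXX ⇒ CXXX   [S -> C X]
CXXX ⇒ ccXXX   [C -> c c]
ccXXX ⇒ ccmCXX   [X -> m C]
ccmCXX ⇒ ccmccXX   [C -> c c]
ccmccXX ⇒ ccmccpXXX   [X -> p X X]
ccmccpXXX ⇒ ccmccpckXX   [X -> c k]
ccmccpckXX ⇒ ccmccpckpXXX   [X -> p X X]
ccmccpckpXXX ⇒ ccmccpckppXXXX   [X -> p X X]
ccmccpckppXXXX ⇒ ccmccpckppckXXX   [X -> c k]
ccmccpckppckXXX ⇒ ccmccpckppckckXX   [X -> c k]
ccmccpckppckckXX ⇒ ccmccpckppckckckX   [X -> c k]
ccmccpckppckckckX ⇒ ccmccpckppckckckck   [X -> c k]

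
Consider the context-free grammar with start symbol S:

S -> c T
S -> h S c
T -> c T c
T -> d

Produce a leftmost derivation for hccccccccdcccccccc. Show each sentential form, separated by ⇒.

S ⇒ hSc   [S -> h S c]
hSc ⇒ hcTc   [S -> c T]
hcTc ⇒ hccTcc   [T -> c T c]
hccTcc ⇒ hcccTccc   [T -> c T c]
hcccTccc ⇒ hccccTcccc   [T -> c T c]
hccccTcccc ⇒ hcccccTccccc   [T -> c T c]
hcccccTccccc ⇒ hccccccTcccccc   [T -> c T c]
hccccccTcccccc ⇒ hcccccccTccccccc   [T -> c T c]
hcccccccTccccccc ⇒ hccccccccTcccccccc   [T -> c T c]
hccccccccTcccccccc ⇒ hccccccccdcccccccc   [T -> d]

S ⇒ hSc ⇒ hcTc ⇒ hccTcc ⇒ hcccTccc ⇒ hccccTcccc ⇒ hcccccTccccc ⇒ hccccccTcccccc ⇒ hcccccccTccccccc ⇒ hccccccccTcccccccc ⇒ hccccccccdcccccccc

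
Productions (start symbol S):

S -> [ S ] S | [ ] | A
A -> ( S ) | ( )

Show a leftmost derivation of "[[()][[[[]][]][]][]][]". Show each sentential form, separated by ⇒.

S ⇒ [S]S ⇒ [[S]S]S ⇒ [[A]S]S ⇒ [[()]S]S ⇒ [[()][S]S]S ⇒ [[()][[S]S]S]S ⇒ [[()][[[S]S]S]S]S ⇒ [[()][[[[]]S]S]S]S ⇒ [[()][[[[]][]]S]S]S ⇒ [[()][[[[]][]][]]S]S ⇒ [[()][[[[]][]][]][]]S ⇒ [[()][[[[]][]][]][]][]

S ⇒ [S]S   [S -> [ S ] S]
[S]S ⇒ [[S]S]S   [S -> [ S ] S]
[[S]S]S ⇒ [[A]S]S   [S -> A]
[[A]S]S ⇒ [[()]S]S   [A -> ( )]
[[()]S]S ⇒ [[()][S]S]S   [S -> [ S ] S]
[[()][S]S]S ⇒ [[()][[S]S]S]S   [S -> [ S ] S]
[[()][[S]S]S]S ⇒ [[()][[[S]S]S]S]S   [S -> [ S ] S]
[[()][[[S]S]S]S]S ⇒ [[()][[[[]]S]S]S]S   [S -> [ ]]
[[()][[[[]]S]S]S]S ⇒ [[()][[[[]][]]S]S]S   [S -> [ ]]
[[()][[[[]][]]S]S]S ⇒ [[()][[[[]][]][]]S]S   [S -> [ ]]
[[()][[[[]][]][]]S]S ⇒ [[()][[[[]][]][]][]]S   [S -> [ ]]
[[()][[[[]][]][]][]]S ⇒ [[()][[[[]][]][]][]][]   [S -> [ ]]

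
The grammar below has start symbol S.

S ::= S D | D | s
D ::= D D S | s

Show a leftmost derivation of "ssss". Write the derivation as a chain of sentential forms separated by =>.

S => SD   [S ::= S D]
SD => sD   [S ::= s]
sD => sDDS   [D ::= D D S]
sDDS => ssDS   [D ::= s]
ssDS => sssS   [D ::= s]
sssS => ssss   [S ::= s]

S => SD => sD => sDDS => ssDS => sssS => ssss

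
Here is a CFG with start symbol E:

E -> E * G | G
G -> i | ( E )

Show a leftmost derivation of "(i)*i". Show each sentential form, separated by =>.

E => E*G   [E -> E * G]
E*G => G*G   [E -> G]
G*G => (E)*G   [G -> ( E )]
(E)*G => (G)*G   [E -> G]
(G)*G => (i)*G   [G -> i]
(i)*G => (i)*i   [G -> i]

E => E*G => G*G => (E)*G => (G)*G => (i)*G => (i)*i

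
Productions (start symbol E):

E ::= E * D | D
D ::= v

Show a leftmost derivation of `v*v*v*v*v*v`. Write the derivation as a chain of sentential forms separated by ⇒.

E ⇒ E*D   [E ::= E * D]
E*D ⇒ E*D*D   [E ::= E * D]
E*D*D ⇒ E*D*D*D   [E ::= E * D]
E*D*D*D ⇒ E*D*D*D*D   [E ::= E * D]
E*D*D*D*D ⇒ E*D*D*D*D*D   [E ::= E * D]
E*D*D*D*D*D ⇒ D*D*D*D*D*D   [E ::= D]
D*D*D*D*D*D ⇒ v*D*D*D*D*D   [D ::= v]
v*D*D*D*D*D ⇒ v*v*D*D*D*D   [D ::= v]
v*v*D*D*D*D ⇒ v*v*v*D*D*D   [D ::= v]
v*v*v*D*D*D ⇒ v*v*v*v*D*D   [D ::= v]
v*v*v*v*D*D ⇒ v*v*v*v*v*D   [D ::= v]
v*v*v*v*v*D ⇒ v*v*v*v*v*v   [D ::= v]

E ⇒ E*D ⇒ E*D*D ⇒ E*D*D*D ⇒ E*D*D*D*D ⇒ E*D*D*D*D*D ⇒ D*D*D*D*D*D ⇒ v*D*D*D*D*D ⇒ v*v*D*D*D*D ⇒ v*v*v*D*D*D ⇒ v*v*v*v*D*D ⇒ v*v*v*v*v*D ⇒ v*v*v*v*v*v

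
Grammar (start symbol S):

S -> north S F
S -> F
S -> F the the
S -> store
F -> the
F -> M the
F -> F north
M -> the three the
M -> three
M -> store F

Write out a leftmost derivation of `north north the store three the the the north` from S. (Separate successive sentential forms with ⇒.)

S ⇒ north S F   [S -> north S F]
north S F ⇒ north north S F F   [S -> north S F]
north north S F F ⇒ north north F F F   [S -> F]
north north F F F ⇒ north north the F F   [F -> the]
north north the F F ⇒ north north the M the F   [F -> M the]
north north the M the F ⇒ north north the store F the F   [M -> store F]
north north the store F the F ⇒ north north the store M the the F   [F -> M the]
north north the store M the the F ⇒ north north the store three the the F   [M -> three]
north north the store three the the F ⇒ north north the store three the the F north   [F -> F north]
north north the store three the the F north ⇒ north north the store three the the the north   [F -> the]

S ⇒ north S F ⇒ north north S F F ⇒ north north F F F ⇒ north north the F F ⇒ north north the M the F ⇒ north north the store F the F ⇒ north north the store M the the F ⇒ north north the store three the the F ⇒ north north the store three the the F north ⇒ north north the store three the the the north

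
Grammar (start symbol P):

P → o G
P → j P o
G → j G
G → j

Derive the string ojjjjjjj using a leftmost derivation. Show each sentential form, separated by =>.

P=>oG=>ojG=>ojjG=>ojjjG=>ojjjjG=>ojjjjjG=>ojjjjjjG=>ojjjjjjj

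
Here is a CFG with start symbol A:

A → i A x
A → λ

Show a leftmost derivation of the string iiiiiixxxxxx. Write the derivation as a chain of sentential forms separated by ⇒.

A ⇒ iAx   [A → i A x]
iAx ⇒ iiAxx   [A → i A x]
iiAxx ⇒ iiiAxxx   [A → i A x]
iiiAxxx ⇒ iiiiAxxxx   [A → i A x]
iiiiAxxxx ⇒ iiiiiAxxxxx   [A → i A x]
iiiiiAxxxxx ⇒ iiiiiiAxxxxxx   [A → i A x]
iiiiiiAxxxxxx ⇒ iiiiiixxxxxx   [A → λ]

A ⇒ iAx ⇒ iiAxx ⇒ iiiAxxx ⇒ iiiiAxxxx ⇒ iiiiiAxxxxx ⇒ iiiiiiAxxxxxx ⇒ iiiiiixxxxxx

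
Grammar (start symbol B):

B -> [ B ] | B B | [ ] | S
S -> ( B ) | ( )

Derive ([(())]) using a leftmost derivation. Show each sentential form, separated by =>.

B=>S=>(B)=>([B])=>([S])=>([(B)])=>([(S)])=>([(())])

B => S   [B -> S]
S => (B)   [S -> ( B )]
(B) => ([B])   [B -> [ B ]]
([B]) => ([S])   [B -> S]
([S]) => ([(B)])   [S -> ( B )]
([(B)]) => ([(S)])   [B -> S]
([(S)]) => ([(())])   [S -> ( )]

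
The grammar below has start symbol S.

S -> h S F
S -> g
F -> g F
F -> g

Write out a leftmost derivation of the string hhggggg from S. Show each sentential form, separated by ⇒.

S ⇒ hSF ⇒ hhSFF ⇒ hhgFF ⇒ hhggFF ⇒ hhgggF ⇒ hhggggF ⇒ hhggggg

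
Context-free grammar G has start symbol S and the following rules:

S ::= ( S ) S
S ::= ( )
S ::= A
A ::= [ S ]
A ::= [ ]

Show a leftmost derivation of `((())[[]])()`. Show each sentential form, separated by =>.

S => (S)S   [S ::= ( S ) S]
(S)S => ((S)S)S   [S ::= ( S ) S]
((S)S)S => ((())S)S   [S ::= ( )]
((())S)S => ((())A)S   [S ::= A]
((())A)S => ((())[S])S   [A ::= [ S ]]
((())[S])S => ((())[A])S   [S ::= A]
((())[A])S => ((())[[]])S   [A ::= [ ]]
((())[[]])S => ((())[[]])()   [S ::= ( )]

S => (S)S => ((S)S)S => ((())S)S => ((())A)S => ((())[S])S => ((())[A])S => ((())[[]])S => ((())[[]])()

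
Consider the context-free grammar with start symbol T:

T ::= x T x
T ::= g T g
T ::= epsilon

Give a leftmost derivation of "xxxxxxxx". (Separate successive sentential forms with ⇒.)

T⇒xTx⇒xxTxx⇒xxxTxxx⇒xxxxTxxxx⇒xxxxxxxx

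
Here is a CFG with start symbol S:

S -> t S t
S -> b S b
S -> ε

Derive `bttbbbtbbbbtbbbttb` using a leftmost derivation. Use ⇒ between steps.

S ⇒ bSb   [S -> b S b]
bSb ⇒ btStb   [S -> t S t]
btStb ⇒ bttSttb   [S -> t S t]
bttSttb ⇒ bttbSbttb   [S -> b S b]
bttbSbttb ⇒ bttbbSbbttb   [S -> b S b]
bttbbSbbttb ⇒ bttbbbSbbbttb   [S -> b S b]
bttbbbSbbbttb ⇒ bttbbbtStbbbttb   [S -> t S t]
bttbbbtStbbbttb ⇒ bttbbbtbSbtbbbttb   [S -> b S b]
bttbbbtbSbtbbbttb ⇒ bttbbbtbbSbbtbbbttb   [S -> b S b]
bttbbbtbbSbbtbbbttb ⇒ bttbbbtbbbbtbbbttb   [S -> ε]

S⇒bSb⇒btStb⇒bttSttb⇒bttbSbttb⇒bttbbSbbttb⇒bttbbbSbbbttb⇒bttbbbtStbbbttb⇒bttbbbtbSbtbbbttb⇒bttbbbtbbSbbtbbbttb⇒bttbbbtbbbbtbbbttb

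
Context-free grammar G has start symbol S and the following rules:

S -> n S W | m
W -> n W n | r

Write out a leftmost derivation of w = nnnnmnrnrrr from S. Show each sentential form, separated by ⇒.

S⇒nSW⇒nnSWW⇒nnnSWWW⇒nnnnSWWWW⇒nnnnmWWWW⇒nnnnmnWnWWW⇒nnnnmnrnWWW⇒nnnnmnrnrWW⇒nnnnmnrnrrW⇒nnnnmnrnrrr

S ⇒ nSW   [S -> n S W]
nSW ⇒ nnSWW   [S -> n S W]
nnSWW ⇒ nnnSWWW   [S -> n S W]
nnnSWWW ⇒ nnnnSWWWW   [S -> n S W]
nnnnSWWWW ⇒ nnnnmWWWW   [S -> m]
nnnnmWWWW ⇒ nnnnmnWnWWW   [W -> n W n]
nnnnmnWnWWW ⇒ nnnnmnrnWWW   [W -> r]
nnnnmnrnWWW ⇒ nnnnmnrnrWW   [W -> r]
nnnnmnrnrWW ⇒ nnnnmnrnrrW   [W -> r]
nnnnmnrnrrW ⇒ nnnnmnrnrrr   [W -> r]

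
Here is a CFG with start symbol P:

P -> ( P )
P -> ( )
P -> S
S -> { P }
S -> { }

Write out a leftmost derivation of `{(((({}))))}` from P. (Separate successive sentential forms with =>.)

P => S => {P} => {(P)} => {((P))} => {(((P)))} => {((((P))))} => {((((S))))} => {(((({}))))}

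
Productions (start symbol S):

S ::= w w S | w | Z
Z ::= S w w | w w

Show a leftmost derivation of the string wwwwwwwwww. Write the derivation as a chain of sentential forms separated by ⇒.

S ⇒ Z ⇒ Sww ⇒ wwSww ⇒ wwwwSww ⇒ wwwwwwSww ⇒ wwwwwwZww ⇒ wwwwwwwwww

S ⇒ Z   [S ::= Z]
Z ⇒ Sww   [Z ::= S w w]
Sww ⇒ wwSww   [S ::= w w S]
wwSww ⇒ wwwwSww   [S ::= w w S]
wwwwSww ⇒ wwwwwwSww   [S ::= w w S]
wwwwwwSww ⇒ wwwwwwZww   [S ::= Z]
wwwwwwZww ⇒ wwwwwwwwww   [Z ::= w w]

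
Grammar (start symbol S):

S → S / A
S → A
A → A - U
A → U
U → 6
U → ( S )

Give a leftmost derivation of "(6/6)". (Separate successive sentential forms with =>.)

S=>A=>U=>(S)=>(S/A)=>(A/A)=>(U/A)=>(6/A)=>(6/U)=>(6/6)

S => A   [S → A]
A => U   [A → U]
U => (S)   [U → ( S )]
(S) => (S/A)   [S → S / A]
(S/A) => (A/A)   [S → A]
(A/A) => (U/A)   [A → U]
(U/A) => (6/A)   [U → 6]
(6/A) => (6/U)   [A → U]
(6/U) => (6/6)   [U → 6]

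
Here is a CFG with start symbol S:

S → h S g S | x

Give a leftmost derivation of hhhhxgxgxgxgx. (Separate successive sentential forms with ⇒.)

S ⇒ hSgS ⇒ hhSgSgS ⇒ hhhSgSgSgS ⇒ hhhhSgSgSgSgS ⇒ hhhhxgSgSgSgS ⇒ hhhhxgxgSgSgS ⇒ hhhhxgxgxgSgS ⇒ hhhhxgxgxgxgS ⇒ hhhhxgxgxgxgx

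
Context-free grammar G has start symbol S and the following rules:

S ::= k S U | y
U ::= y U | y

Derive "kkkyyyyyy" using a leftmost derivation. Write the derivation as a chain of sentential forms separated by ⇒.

S ⇒ kSU   [S ::= k S U]
kSU ⇒ kkSUU   [S ::= k S U]
kkSUU ⇒ kkkSUUU   [S ::= k S U]
kkkSUUU ⇒ kkkyUUU   [S ::= y]
kkkyUUU ⇒ kkkyyUUU   [U ::= y U]
kkkyyUUU ⇒ kkkyyyUUU   [U ::= y U]
kkkyyyUUU ⇒ kkkyyyyUU   [U ::= y]
kkkyyyyUU ⇒ kkkyyyyyU   [U ::= y]
kkkyyyyyU ⇒ kkkyyyyyy   [U ::= y]

S⇒kSU⇒kkSUU⇒kkkSUUU⇒kkkyUUU⇒kkkyyUUU⇒kkkyyyUUU⇒kkkyyyyUU⇒kkkyyyyyU⇒kkkyyyyyy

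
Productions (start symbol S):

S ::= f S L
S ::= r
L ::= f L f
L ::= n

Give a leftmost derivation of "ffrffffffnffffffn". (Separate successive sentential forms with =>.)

S => fSL => ffSLL => ffrLL => ffrfLfL => ffrffLffL => ffrfffLfffL => ffrffffLffffL => ffrfffffLfffffL => ffrffffffLffffffL => ffrffffffnffffffL => ffrffffffnffffffn

S => fSL   [S ::= f S L]
fSL => ffSLL   [S ::= f S L]
ffSLL => ffrLL   [S ::= r]
ffrLL => ffrfLfL   [L ::= f L f]
ffrfLfL => ffrffLffL   [L ::= f L f]
ffrffLffL => ffrfffLfffL   [L ::= f L f]
ffrfffLfffL => ffrffffLffffL   [L ::= f L f]
ffrffffLffffL => ffrfffffLfffffL   [L ::= f L f]
ffrfffffLfffffL => ffrffffffLffffffL   [L ::= f L f]
ffrffffffLffffffL => ffrffffffnffffffL   [L ::= n]
ffrffffffnffffffL => ffrffffffnffffffn   [L ::= n]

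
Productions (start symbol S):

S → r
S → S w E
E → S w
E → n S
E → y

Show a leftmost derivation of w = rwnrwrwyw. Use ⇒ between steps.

S ⇒ SwE ⇒ rwE ⇒ rwnS ⇒ rwnSwE ⇒ rwnrwE ⇒ rwnrwSw ⇒ rwnrwSwEw ⇒ rwnrwrwEw ⇒ rwnrwrwyw

S ⇒ SwE   [S → S w E]
SwE ⇒ rwE   [S → r]
rwE ⇒ rwnS   [E → n S]
rwnS ⇒ rwnSwE   [S → S w E]
rwnSwE ⇒ rwnrwE   [S → r]
rwnrwE ⇒ rwnrwSw   [E → S w]
rwnrwSw ⇒ rwnrwSwEw   [S → S w E]
rwnrwSwEw ⇒ rwnrwrwEw   [S → r]
rwnrwrwEw ⇒ rwnrwrwyw   [E → y]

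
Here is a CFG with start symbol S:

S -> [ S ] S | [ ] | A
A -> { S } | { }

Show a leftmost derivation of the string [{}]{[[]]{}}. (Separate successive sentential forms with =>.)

S=>[S]S=>[A]S=>[{}]S=>[{}]A=>[{}]{S}=>[{}]{[S]S}=>[{}]{[[]]S}=>[{}]{[[]]A}=>[{}]{[[]]{}}

S => [S]S   [S -> [ S ] S]
[S]S => [A]S   [S -> A]
[A]S => [{}]S   [A -> { }]
[{}]S => [{}]A   [S -> A]
[{}]A => [{}]{S}   [A -> { S }]
[{}]{S} => [{}]{[S]S}   [S -> [ S ] S]
[{}]{[S]S} => [{}]{[[]]S}   [S -> [ ]]
[{}]{[[]]S} => [{}]{[[]]A}   [S -> A]
[{}]{[[]]A} => [{}]{[[]]{}}   [A -> { }]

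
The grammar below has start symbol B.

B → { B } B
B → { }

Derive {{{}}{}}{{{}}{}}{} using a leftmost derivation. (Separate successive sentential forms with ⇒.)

B ⇒ {B}B ⇒ {{B}B}B ⇒ {{{}}B}B ⇒ {{{}}{}}B ⇒ {{{}}{}}{B}B ⇒ {{{}}{}}{{B}B}B ⇒ {{{}}{}}{{{}}B}B ⇒ {{{}}{}}{{{}}{}}B ⇒ {{{}}{}}{{{}}{}}{}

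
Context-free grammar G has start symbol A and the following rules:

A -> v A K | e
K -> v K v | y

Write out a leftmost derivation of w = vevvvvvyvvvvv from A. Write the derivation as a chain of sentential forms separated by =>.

A=>vAK=>veK=>vevKv=>vevvKvv=>vevvvKvvv=>vevvvvKvvvv=>vevvvvvKvvvvv=>vevvvvvyvvvvv

A => vAK   [A -> v A K]
vAK => veK   [A -> e]
veK => vevKv   [K -> v K v]
vevKv => vevvKvv   [K -> v K v]
vevvKvv => vevvvKvvv   [K -> v K v]
vevvvKvvv => vevvvvKvvvv   [K -> v K v]
vevvvvKvvvv => vevvvvvKvvvvv   [K -> v K v]
vevvvvvKvvvvv => vevvvvvyvvvvv   [K -> y]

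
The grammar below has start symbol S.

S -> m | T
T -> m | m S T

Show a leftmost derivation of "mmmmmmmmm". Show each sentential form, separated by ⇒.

S ⇒ T ⇒ mST ⇒ mmT ⇒ mmmST ⇒ mmmTT ⇒ mmmmSTT ⇒ mmmmmTT ⇒ mmmmmmSTT ⇒ mmmmmmTTT ⇒ mmmmmmmTT ⇒ mmmmmmmmT ⇒ mmmmmmmmm

S ⇒ T   [S -> T]
T ⇒ mST   [T -> m S T]
mST ⇒ mmT   [S -> m]
mmT ⇒ mmmST   [T -> m S T]
mmmST ⇒ mmmTT   [S -> T]
mmmTT ⇒ mmmmSTT   [T -> m S T]
mmmmSTT ⇒ mmmmmTT   [S -> m]
mmmmmTT ⇒ mmmmmmSTT   [T -> m S T]
mmmmmmSTT ⇒ mmmmmmTTT   [S -> T]
mmmmmmTTT ⇒ mmmmmmmTT   [T -> m]
mmmmmmmTT ⇒ mmmmmmmmT   [T -> m]
mmmmmmmmT ⇒ mmmmmmmmm   [T -> m]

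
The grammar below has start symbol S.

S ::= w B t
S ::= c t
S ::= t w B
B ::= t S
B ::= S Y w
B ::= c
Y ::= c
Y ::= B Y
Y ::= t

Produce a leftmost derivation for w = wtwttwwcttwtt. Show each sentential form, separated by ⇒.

S ⇒ wBt ⇒ wtSt ⇒ wtwBtt ⇒ wtwtStt ⇒ wtwttwBtt ⇒ wtwttwSYwtt ⇒ wtwttwwBtYwtt ⇒ wtwttwwctYwtt ⇒ wtwttwwcttwtt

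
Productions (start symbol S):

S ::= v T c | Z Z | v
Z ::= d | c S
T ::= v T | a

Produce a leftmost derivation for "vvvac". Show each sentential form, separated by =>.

S => vTc   [S ::= v T c]
vTc => vvTc   [T ::= v T]
vvTc => vvvTc   [T ::= v T]
vvvTc => vvvac   [T ::= a]

S => vTc => vvTc => vvvTc => vvvac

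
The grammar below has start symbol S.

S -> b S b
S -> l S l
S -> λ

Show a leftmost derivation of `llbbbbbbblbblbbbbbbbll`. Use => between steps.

S => lSl => llSll => llbSbll => llbbSbbll => llbbbSbbbll => llbbbbSbbbbll => llbbbbbSbbbbbll => llbbbbbbSbbbbbbll => llbbbbbbbSbbbbbbbll => llbbbbbbblSlbbbbbbbll => llbbbbbbblbSblbbbbbbbll => llbbbbbbblbblbbbbbbbll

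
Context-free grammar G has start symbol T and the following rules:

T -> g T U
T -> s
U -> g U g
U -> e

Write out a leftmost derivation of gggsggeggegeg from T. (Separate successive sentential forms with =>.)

T => gTU   [T -> g T U]
gTU => ggTUU   [T -> g T U]
ggTUU => gggTUUU   [T -> g T U]
gggTUUU => gggsUUU   [T -> s]
gggsUUU => gggsgUgUU   [U -> g U g]
gggsgUgUU => gggsggUggUU   [U -> g U g]
gggsggUggUU => gggsggeggUU   [U -> e]
gggsggeggUU => gggsggeggeU   [U -> e]
gggsggeggeU => gggsggeggegUg   [U -> g U g]
gggsggeggegUg => gggsggeggegeg   [U -> e]

T => gTU => ggTUU => gggTUUU => gggsUUU => gggsgUgUU => gggsggUggUU => gggsggeggUU => gggsggeggeU => gggsggeggegUg => gggsggeggegeg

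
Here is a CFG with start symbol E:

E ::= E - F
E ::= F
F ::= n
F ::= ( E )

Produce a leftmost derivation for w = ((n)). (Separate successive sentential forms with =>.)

E => F   [E ::= F]
F => (E)   [F ::= ( E )]
(E) => (F)   [E ::= F]
(F) => ((E))   [F ::= ( E )]
((E)) => ((F))   [E ::= F]
((F)) => ((n))   [F ::= n]

E => F => (E) => (F) => ((E)) => ((F)) => ((n))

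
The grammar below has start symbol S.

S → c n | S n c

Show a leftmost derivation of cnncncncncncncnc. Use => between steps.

S=>Snc=>Sncnc=>Sncncnc=>Sncncncnc=>Sncncncncnc=>Sncncncncncnc=>Sncncncncncncnc=>cnncncncncncncnc

S => Snc   [S → S n c]
Snc => Sncnc   [S → S n c]
Sncnc => Sncncnc   [S → S n c]
Sncncnc => Sncncncnc   [S → S n c]
Sncncncnc => Sncncncncnc   [S → S n c]
Sncncncncnc => Sncncncncncnc   [S → S n c]
Sncncncncncnc => Sncncncncncncnc   [S → S n c]
Sncncncncncncnc => cnncncncncncncnc   [S → c n]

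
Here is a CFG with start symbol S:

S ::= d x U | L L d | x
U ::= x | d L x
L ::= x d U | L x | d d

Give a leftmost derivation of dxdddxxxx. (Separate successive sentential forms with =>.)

S => dxU => dxdLx => dxdLxx => dxdLxxx => dxdLxxxx => dxdddxxxx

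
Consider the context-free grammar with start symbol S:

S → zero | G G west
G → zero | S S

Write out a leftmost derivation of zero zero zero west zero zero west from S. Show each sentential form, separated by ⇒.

S ⇒ G G west ⇒ S S G west ⇒ G G west S G west ⇒ S S G west S G west ⇒ zero S G west S G west ⇒ zero zero G west S G west ⇒ zero zero zero west S G west ⇒ zero zero zero west zero G west ⇒ zero zero zero west zero zero west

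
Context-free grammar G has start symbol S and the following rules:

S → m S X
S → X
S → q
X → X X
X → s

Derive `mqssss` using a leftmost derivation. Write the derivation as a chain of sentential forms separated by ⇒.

S ⇒ mSX ⇒ mqX ⇒ mqXX ⇒ mqXXX ⇒ mqXXXX ⇒ mqsXXX ⇒ mqssXX ⇒ mqsssX ⇒ mqssss

S ⇒ mSX   [S → m S X]
mSX ⇒ mqX   [S → q]
mqX ⇒ mqXX   [X → X X]
mqXX ⇒ mqXXX   [X → X X]
mqXXX ⇒ mqXXXX   [X → X X]
mqXXXX ⇒ mqsXXX   [X → s]
mqsXXX ⇒ mqssXX   [X → s]
mqssXX ⇒ mqsssX   [X → s]
mqsssX ⇒ mqssss   [X → s]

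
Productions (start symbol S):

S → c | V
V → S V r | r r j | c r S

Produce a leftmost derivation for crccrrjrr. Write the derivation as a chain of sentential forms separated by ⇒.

S ⇒ V   [S → V]
V ⇒ SVr   [V → S V r]
SVr ⇒ VVr   [S → V]
VVr ⇒ crSVr   [V → c r S]
crSVr ⇒ crcVr   [S → c]
crcVr ⇒ crcSVrr   [V → S V r]
crcSVrr ⇒ crccVrr   [S → c]
crccVrr ⇒ crccrrjrr   [V → r r j]

S⇒V⇒SVr⇒VVr⇒crSVr⇒crcVr⇒crcSVrr⇒crccVrr⇒crccrrjrr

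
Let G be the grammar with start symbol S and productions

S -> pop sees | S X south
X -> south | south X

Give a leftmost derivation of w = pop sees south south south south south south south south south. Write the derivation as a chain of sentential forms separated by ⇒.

S ⇒ S X south ⇒ S X south X south ⇒ S X south X south X south ⇒ pop sees X south X south X south ⇒ pop sees south X south X south X south ⇒ pop sees south south south X south X south ⇒ pop sees south south south south X south X south ⇒ pop sees south south south south south south X south ⇒ pop sees south south south south south south south X south ⇒ pop sees south south south south south south south south south

S ⇒ S X south   [S -> S X south]
S X south ⇒ S X south X south   [S -> S X south]
S X south X south ⇒ S X south X south X south   [S -> S X south]
S X south X south X south ⇒ pop sees X south X south X south   [S -> pop sees]
pop sees X south X south X south ⇒ pop sees south X south X south X south   [X -> south X]
pop sees south X south X south X south ⇒ pop sees south south south X south X south   [X -> south]
pop sees south south south X south X south ⇒ pop sees south south south south X south X south   [X -> south X]
pop sees south south south south X south X south ⇒ pop sees south south south south south south X south   [X -> south]
pop sees south south south south south south X south ⇒ pop sees south south south south south south south X south   [X -> south X]
pop sees south south south south south south south X south ⇒ pop sees south south south south south south south south south   [X -> south]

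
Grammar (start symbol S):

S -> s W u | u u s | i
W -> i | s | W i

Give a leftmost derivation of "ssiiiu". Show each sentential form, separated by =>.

S => sWu => sWiu => sWiiu => sWiiiu => ssiiiu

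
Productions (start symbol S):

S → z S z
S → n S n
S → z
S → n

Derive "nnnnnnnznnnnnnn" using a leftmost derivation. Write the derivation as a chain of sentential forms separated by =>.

S => nSn   [S → n S n]
nSn => nnSnn   [S → n S n]
nnSnn => nnnSnnn   [S → n S n]
nnnSnnn => nnnnSnnnn   [S → n S n]
nnnnSnnnn => nnnnnSnnnnn   [S → n S n]
nnnnnSnnnnn => nnnnnnSnnnnnn   [S → n S n]
nnnnnnSnnnnnn => nnnnnnnSnnnnnnn   [S → n S n]
nnnnnnnSnnnnnnn => nnnnnnnznnnnnnn   [S → z]

S => nSn => nnSnn => nnnSnnn => nnnnSnnnn => nnnnnSnnnnn => nnnnnnSnnnnnn => nnnnnnnSnnnnnnn => nnnnnnnznnnnnnn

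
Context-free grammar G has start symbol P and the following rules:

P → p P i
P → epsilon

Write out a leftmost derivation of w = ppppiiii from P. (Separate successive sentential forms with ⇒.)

P ⇒ pPi ⇒ ppPii ⇒ pppPiii ⇒ ppppPiiii ⇒ ppppiiii

P ⇒ pPi   [P → p P i]
pPi ⇒ ppPii   [P → p P i]
ppPii ⇒ pppPiii   [P → p P i]
pppPiii ⇒ ppppPiiii   [P → p P i]
ppppPiiii ⇒ ppppiiii   [P → epsilon]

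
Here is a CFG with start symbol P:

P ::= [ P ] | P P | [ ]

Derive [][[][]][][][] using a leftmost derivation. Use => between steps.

P=>PP=>PPP=>PPPP=>PPPPP=>[]PPPP=>[][P]PPP=>[][PP]PPP=>[][[]P]PPP=>[][[][]]PPP=>[][[][]][]PP=>[][[][]][][]P=>[][[][]][][][]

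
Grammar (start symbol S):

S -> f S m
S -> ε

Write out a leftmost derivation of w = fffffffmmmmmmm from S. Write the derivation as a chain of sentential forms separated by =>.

S => fSm   [S -> f S m]
fSm => ffSmm   [S -> f S m]
ffSmm => fffSmmm   [S -> f S m]
fffSmmm => ffffSmmmm   [S -> f S m]
ffffSmmmm => fffffSmmmmm   [S -> f S m]
fffffSmmmmm => ffffffSmmmmmm   [S -> f S m]
ffffffSmmmmmm => fffffffSmmmmmmm   [S -> f S m]
fffffffSmmmmmmm => fffffffmmmmmmm   [S -> ε]

S=>fSm=>ffSmm=>fffSmmm=>ffffSmmmm=>fffffSmmmmm=>ffffffSmmmmmm=>fffffffSmmmmmmm=>fffffffmmmmmmm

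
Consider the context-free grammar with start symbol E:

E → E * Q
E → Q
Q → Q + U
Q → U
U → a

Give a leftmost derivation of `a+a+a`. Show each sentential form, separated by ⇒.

E ⇒ Q ⇒ Q+U ⇒ Q+U+U ⇒ U+U+U ⇒ a+U+U ⇒ a+a+U ⇒ a+a+a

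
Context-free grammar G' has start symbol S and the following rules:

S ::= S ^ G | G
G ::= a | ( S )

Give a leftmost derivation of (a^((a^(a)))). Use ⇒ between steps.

S ⇒ G   [S ::= G]
G ⇒ (S)   [G ::= ( S )]
(S) ⇒ (S^G)   [S ::= S ^ G]
(S^G) ⇒ (G^G)   [S ::= G]
(G^G) ⇒ (a^G)   [G ::= a]
(a^G) ⇒ (a^(S))   [G ::= ( S )]
(a^(S)) ⇒ (a^(G))   [S ::= G]
(a^(G)) ⇒ (a^((S)))   [G ::= ( S )]
(a^((S))) ⇒ (a^((S^G)))   [S ::= S ^ G]
(a^((S^G))) ⇒ (a^((G^G)))   [S ::= G]
(a^((G^G))) ⇒ (a^((a^G)))   [G ::= a]
(a^((a^G))) ⇒ (a^((a^(S))))   [G ::= ( S )]
(a^((a^(S)))) ⇒ (a^((a^(G))))   [S ::= G]
(a^((a^(G)))) ⇒ (a^((a^(a))))   [G ::= a]

S ⇒ G ⇒ (S) ⇒ (S^G) ⇒ (G^G) ⇒ (a^G) ⇒ (a^(S)) ⇒ (a^(G)) ⇒ (a^((S))) ⇒ (a^((S^G))) ⇒ (a^((G^G))) ⇒ (a^((a^G))) ⇒ (a^((a^(S)))) ⇒ (a^((a^(G)))) ⇒ (a^((a^(a))))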